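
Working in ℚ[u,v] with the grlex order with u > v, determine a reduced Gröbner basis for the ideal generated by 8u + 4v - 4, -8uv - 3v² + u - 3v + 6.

G = {v² - 15/2v + 13/2, u + ½v - ½}

Buchberger's algorithm terminates because the ascending chain of leading-term ideals stabilizes.

f_1 = 8u + 4v - 4, LT = u.
f_2 = -8uv - 3v² + u - 3v + 6, LT = uv.

S(f_1,f_2): lcm = uv. S = ⅛v² + ⅛u - ⅞v + ¾.
  reduce S modulo (f_1, f_2):
  remainder ⅛v² - 15/16v + 13/16 ≠ 0; add g_3 = ⅛v² - 15/16v + 13/16 to the basis.

The other S-polynomials (S(f_1,g_3), S(f_2,g_3)) all reduce to 0 modulo the current basis, so we have a Gröbner basis.
Inter-reduce: drop elements whose leading term is divisible by another's, tail-reduce, and make monic.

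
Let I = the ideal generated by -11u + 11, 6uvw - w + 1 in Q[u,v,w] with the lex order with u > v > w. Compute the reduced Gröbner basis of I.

f_1 = -11u + 11, LT = u.
f_2 = 6uvw - w + 1, LT = uvw.

S(f_1,f_2): lcm = uvw. S = -vw + 1/6w - 1/6.
  reduce S modulo (f_1, f_2):
  remainder -vw + 1/6w - 1/6 ≠ 0; add g_3 = -vw + 1/6w - 1/6 to the basis.

The other S-polynomials (S(f_1,g_3), S(f_2,g_3)) all reduce to 0 modulo the current basis, so we have a Gröbner basis.
Inter-reduce: drop elements whose leading term is divisible by another's, tail-reduce, and make monic.

G = {u - 1, vw - 1/6w + 1/6}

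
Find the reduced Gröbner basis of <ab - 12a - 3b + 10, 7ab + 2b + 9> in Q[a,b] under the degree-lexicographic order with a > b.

G = {b^2 - 85/23b - 108/23, a + 23/84b - 61/84}

f_1 = ab - 12a - 3b + 10, LT = ab.
f_2 = 7ab + 2b + 9, LT = ab.

S(f_1,f_2): lcm = ab. S = -12a - 23/7b + 61/7.
  leading term a: no divisor's leading term divides it; move -12a to the remainder.
  leading term b: no divisor's leading term divides it; move -23/7b to the remainder.
  leading term 1: no divisor's leading term divides it; move 61/7 to the remainder.
  remainder -12a - 23/7b + 61/7 ≠ 0; add g_3 = -12a - 23/7b + 61/7 to the basis.

S(f_1,g_3): lcm = ab. S = -23/84b^2 - 12a - 191/84b + 10.
  leading term b^2: no divisor's leading term divides it; move -23/84b^2 to the remainder.
  leading term a: subtract (1)·g_3 from -12a - 191/84b + 10 → 85/84b + 9/7
  leading term b: no divisor's leading term divides it; move 85/84b to the remainder.
  leading term 1: no divisor's leading term divides it; move 9/7 to the remainder.
  remainder -23/84b^2 + 85/84b + 9/7 ≠ 0; add g_4 = -23/84b^2 + 85/84b + 9/7 to the basis.

The other S-polynomials (S(f_2,g_3), S(f_1,g_4), S(f_2,g_4), S(g_3,g_4)) all reduce to 0 modulo the current basis, so we have a Gröbner basis.
Inter-reduce: drop elements whose leading term is divisible by another's, tail-reduce, and make monic.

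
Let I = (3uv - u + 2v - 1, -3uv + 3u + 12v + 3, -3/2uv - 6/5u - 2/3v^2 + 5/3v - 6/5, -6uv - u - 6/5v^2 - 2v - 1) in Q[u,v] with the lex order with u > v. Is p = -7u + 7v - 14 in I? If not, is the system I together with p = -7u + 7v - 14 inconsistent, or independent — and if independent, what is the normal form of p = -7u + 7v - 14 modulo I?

First compute the reduced Gröbner basis of I by Buchberger's algorithm.
f_1 = 3uv - u + 2v - 1, LT = uv.
f_2 = -3uv + 3u + 12v + 3, LT = uv.
f_3 = -3/2uv - 6/5u - 2/3v^2 + 5/3v - 6/5, LT = uv.
f_4 = -6uv - u - 6/5v^2 - 2v - 1, LT = uv.

S(f_1,f_2): lcm = uv. S = 2/3u + 14/3v + 2/3.
  leading term u: no divisor's leading term divides it; move 2/3u to the remainder.
  leading term v: no divisor's leading term divides it; move 14/3v to the remainder.
  leading term 1: no divisor's leading term divides it; move 2/3 to the remainder.
  remainder 2/3u + 14/3v + 2/3 ≠ 0; add h_5 = 2/3u + 14/3v + 2/3 to the basis.

S(f_1,f_3): lcm = uv. S = -17/15u - 4/9v^2 + 16/9v - 17/15.
  leading term u: subtract (-17/10)·h_5 from -17/15u - 4/9v^2 + 16/9v - 17/15 → -4/9v^2 + 437/45v
  leading term v^2: no divisor's leading term divides it; move -4/9v^2 to the remainder.
  leading term v: no divisor's leading term divides it; move 437/45v to the remainder.
  remainder -4/9v^2 + 437/45v ≠ 0; add h_6 = -4/9v^2 + 437/45v to the basis.

S(f_1,f_4): lcm = uv. S = -1/2u - 1/5v^2 + 1/3v - 1/2.
  leading term u: subtract (-3/4)·h_5 from -1/2u - 1/5v^2 + 1/3v - 1/2 → -1/5v^2 + 23/6v
  leading term v^2: subtract (9/20)·h_6 from -1/5v^2 + 23/6v → -161/300v
  leading term v: no divisor's leading term divides it; move -161/300v to the remainder.
  remainder -161/300v ≠ 0; add h_7 = -161/300v to the basis.

The other S-polynomials (S(f_2,f_3), S(f_2,f_4), S(f_3,f_4), S(f_1,h_5), S(f_2,h_5), S(f_3,h_5), S(f_4,h_5), S(f_1,h_6), S(f_2,h_6), S(f_3,h_6), S(f_4,h_6), S(h_5,h_6), S(f_1,h_7), S(f_2,h_7), S(f_3,h_7), S(f_4,h_7), S(h_5,h_7), S(h_6,h_7)) all reduce to 0 modulo the current basis, so we have a Gröbner basis.
Inter-reduce: drop elements whose leading term is divisible by another's, tail-reduce, and make monic.
Reduced Gröbner basis: {u + 1, v}.
Label its elements g_1 = u + 1, g_2 = v.

Reduce p = -7u + 7v - 14 modulo G:
  leading term u: subtract (-7)·g_1 from -7u + 7v - 14 → 7v - 7
  leading term v: subtract (7)·g_2 from 7v - 7 → -7
  leading term 1: no divisor's leading term divides it; move -7 to the remainder.
  normal form = -7.
The normal form is nonzero, so p ∉ I. Since p minus its normal form lies in I, I + (p) = I + (r) where r = -7; decide whether this ideal is the whole ring.
Here r = -7 is a nonzero constant, hence a unit: 1 ∈ I + (p), the Gröbner basis of I + (p) is {1}, and the enlarged system has no common solution — adjoining p is inconsistent.

Ideal membership is decidable via reduction modulo a Gröbner basis.

Adjoining -7u + 7v - 14 makes the ideal the whole ring: the system is inconsistent.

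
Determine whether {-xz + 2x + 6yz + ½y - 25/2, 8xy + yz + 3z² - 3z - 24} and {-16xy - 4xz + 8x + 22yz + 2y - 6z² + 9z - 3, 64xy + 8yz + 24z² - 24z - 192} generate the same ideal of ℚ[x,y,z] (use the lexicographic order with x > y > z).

No, the ideals differ.

Equality of ideals is decidable: compute both reduced Gröbner bases (unique for the ordering) and check whether they agree.
Buchberger on the first generating set:
f_1 = -xz + 2x + 6yz + ½y - 25/2, LT = xz.
f_2 = 8xy + yz + 3z² - 3z - 24, LT = xy.

S(f_1,f_2): lcm = xyz. S = -2xy - 6y²z - ½y² - ⅛yz² + 25/2y - ⅜z³ + ⅜z² + 3z.
  leading term xy: subtract (-¼)·f_2 from -2xy - 6y²z - ½y² - ⅛yz² + 25/2y - ⅜z³ + ⅜z² + 3z → -6y²z - ½y² - ⅛yz² + ¼yz + 25/2y - ⅜z³ + 9/8z² + 9/4z - 6
  leading term y²z: no divisor's leading term divides it; move -6y²z to the remainder.
  leading term y²: no divisor's leading term divides it; move -½y² to the remainder.
  leading term yz²: no divisor's leading term divides it; move -⅛yz² to the remainder.
  leading term yz: no divisor's leading term divides it; move ¼yz to the remainder.
  leading term y: no divisor's leading term divides it; move 25/2y to the remainder.
  leading term z³: no divisor's leading term divides it; move -⅜z³ to the remainder.
  leading term z²: no divisor's leading term divides it; move 9/8z² to the remainder.
  leading term z: no divisor's leading term divides it; move 9/4z to the remainder.
  leading term 1: no divisor's leading term divides it; move -6 to the remainder.
  remainder -6y²z - ½y² - ⅛yz² + ¼yz + 25/2y - ⅜z³ + 9/8z² + 9/4z - 6 ≠ 0; add g_3 = -6y²z - ½y² - ⅛yz² + ¼yz + 25/2y - ⅜z³ + 9/8z² + 9/4z - 6 to the basis.

The other S-polynomials (S(f_1,g_3), S(f_2,g_3)) all reduce to 0 modulo the current basis, so we have a Gröbner basis.
Inter-reduce: drop elements whose leading term is divisible by another's, tail-reduce, and make monic.
Reduced Gröbner basis: {xy + ⅛yz + ⅜z² - ⅜z - 3, xz - 2x - 6yz - ½y + 25/2, y²z + 1/12y² + 1/48yz² - 1/24yz - 25/12y + 1/16z³ - 3/16z² - ⅜z + 1}.

Buchberger on the second generating set:
h_1 = -16xy - 4xz + 8x + 22yz + 2y - 6z² + 9z - 3, LT = xy.
h_2 = 64xy + 8yz + 24z² - 24z - 192, LT = xy.

S(h_1,h_2): lcm = xy. S = ¼xz - ½x - 3/2yz - ⅛y - 3/16z + 51/16.
  leading term xz: no divisor's leading term divides it; move ¼xz to the remainder.
  leading term x: no divisor's leading term divides it; move -½x to the remainder.
  leading term yz: no divisor's leading term divides it; move -3/2yz to the remainder.
  leading term y: no divisor's leading term divides it; move -⅛y to the remainder.
  leading term z: no divisor's leading term divides it; move -3/16z to the remainder.
  leading term 1: no divisor's leading term divides it; move 51/16 to the remainder.
  remainder ¼xz - ½x - 3/2yz - ⅛y - 3/16z + 51/16 ≠ 0; add k_3 = ¼xz - ½x - 3/2yz - ⅛y - 3/16z + 51/16 to the basis.

S(h_1,k_3): lcm = xyz. S = 2xy + ¼xz² - ½xz + 6y²z + ½y² - 11/8yz² + ⅝yz - 51/4y + ⅜z³ - 9/16z² + 3/16z.
  leading term xy: subtract (-⅛)·h_1 from 2xy + ¼xz² - ½xz + 6y²z + ½y² - 11/8yz² + ⅝yz - 51/4y + ⅜z³ - 9/16z² + 3/16z → ¼xz² - xz + x + 6y²z + ½y² - 11/8yz² + 27/8yz - 25/2y + ⅜z³ - 21/16z² + 21/16z - ⅜
  leading term xz²: subtract (z)·k_3 from ¼xz² - xz + x + 6y²z + ½y² - 11/8yz² + 27/8yz - 25/2y + ⅜z³ - 21/16z² + 21/16z - ⅜ → -½xz + x + 6y²z + ½y² + ⅛yz² + 7/2yz - 25/2y + ⅜z³ - 9/8z² - 15/8z - ⅜
  leading term xz: subtract (-2)·k_3 from -½xz + x + 6y²z + ½y² + ⅛yz² + 7/2yz - 25/2y + ⅜z³ - 9/8z² - 15/8z - ⅜ → 6y²z + ½y² + ⅛yz² + ½yz - 51/4y + ⅜z³ - 9/8z² - 9/4z + 6
  leading term y²z: no divisor's leading term divides it; move 6y²z to the remainder.
  leading term y²: no divisor's leading term divides it; move ½y² to the remainder.
  leading term yz²: no divisor's leading term divides it; move ⅛yz² to the remainder.
  leading term yz: no divisor's leading term divides it; move ½yz to the remainder.
  leading term y: no divisor's leading term divides it; move -51/4y to the remainder.
  leading term z³: no divisor's leading term divides it; move ⅜z³ to the remainder.
  leading term z²: no divisor's leading term divides it; move -9/8z² to the remainder.
  leading term z: no divisor's leading term divides it; move -9/4z to the remainder.
  leading term 1: no divisor's leading term divides it; move 6 to the remainder.
  remainder 6y²z + ½y² + ⅛yz² + ½yz - 51/4y + ⅜z³ - 9/8z² - 9/4z + 6 ≠ 0; add k_4 = 6y²z + ½y² + ⅛yz² + ½yz - 51/4y + ⅜z³ - 9/8z² - 9/4z + 6 to the basis.

The other S-polynomials (S(h_2,k_3), S(h_1,k_4), S(h_2,k_4), S(k_3,k_4)) all reduce to 0 modulo the current basis, so we have a Gröbner basis.
Inter-reduce: drop elements whose leading term is divisible by another's, tail-reduce, and make monic.
Reduced Gröbner basis: {xy + ⅛yz + ⅜z² - ⅜z - 3, xz - 2x - 6yz - ½y - ¾z + 51/4, y²z + 1/12y² + 1/48yz² + 1/12yz - 17/8y + 1/16z³ - 3/16z² - ⅜z + 1}.

The bases are distinct; the ideals are different.
The same test decides containment: I ⊆ J iff every generator of I reduces to 0 modulo a Gröbner basis of J.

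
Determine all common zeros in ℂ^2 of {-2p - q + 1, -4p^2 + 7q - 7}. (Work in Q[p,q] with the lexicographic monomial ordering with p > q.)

Compute a lex Gröbner basis by Buchberger's algorithm.
f_1 = -2p - q + 1, LT = p.
f_2 = -4p^2 + 7q - 7, LT = p^2.

S(f_1,f_2): lcm = p^2. S = 1/2pq - 1/2p + 7/4q - 7/4.
  leading term pq: subtract (-1/4q)·f_1 from 1/2pq - 1/2p + 7/4q - 7/4 → -1/2p - 1/4q^2 + 2q - 7/4
  leading term p: subtract (1/4)·f_1 from -1/2p - 1/4q^2 + 2q - 7/4 → -1/4q^2 + 9/4q - 2
  leading term q^2: no divisor's leading term divides it; move -1/4q^2 to the remainder.
  leading term q: no divisor's leading term divides it; move 9/4q to the remainder.
  leading term 1: no divisor's leading term divides it; move -2 to the remainder.
  remainder -1/4q^2 + 9/4q - 2 ≠ 0; add h_3 = -1/4q^2 + 9/4q - 2 to the basis.

The other S-polynomials (S(f_1,h_3), S(f_2,h_3)) all reduce to 0 modulo the current basis, so we have a Gröbner basis.
Inter-reduce: drop elements whose leading term is divisible by another's, tail-reduce, and make monic.
Reduced Gröbner basis: {p + 1/2q - 1/2, q^2 - 9q + 8}.

From the last basis element, q^2 - 9q + 8 = 0, so q takes values in {1, 8}. Each choice, substituted upward through the basis, yields the corresponding point(s) of the solution set.
  q = 1: the earlier basis element becomes p = 0, giving p = 0 — point (0, 1).
  q = 8: the earlier basis element becomes p + 7/2 = 0, giving p = -7/2 — point (-7/2, 8).

{(0, 1), (-7/2, 8)}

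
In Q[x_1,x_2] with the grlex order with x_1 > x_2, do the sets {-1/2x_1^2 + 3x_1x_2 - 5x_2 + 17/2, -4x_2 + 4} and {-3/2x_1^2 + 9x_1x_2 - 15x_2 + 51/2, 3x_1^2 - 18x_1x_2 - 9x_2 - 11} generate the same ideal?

For a fixed monomial order, each ideal has a unique reduced Gröbner basis; comparing bases decides equality.
Buchberger on the first generating set:
f_1 = -1/2x_1^2 + 3x_1x_2 - 5x_2 + 17/2, LT = x_1^2.
f_2 = -4x_2 + 4, LT = x_2.

S(f_1,f_2): leading monomials are coprime, so the S-polynomial reduces to 0 (Buchberger's first criterion).
Every S-polynomial of the final basis reduces to 0, so we have a Gröbner basis.
Inter-reduce: drop elements whose leading term is divisible by another's, tail-reduce, and make monic.
Reduced Gröbner basis: {x_1^2 - 6x_1 - 7, x_2 - 1}.

Buchberger on the second generating set:
h_1 = -3/2x_1^2 + 9x_1x_2 - 15x_2 + 51/2, LT = x_1^2.
h_2 = 3x_1^2 - 18x_1x_2 - 9x_2 - 11, LT = x_1^2.

S(h_1,h_2): lcm = x_1^2. S = 13x_2 - 40/3.
  leading term x_2: no divisor's leading term divides it; move 13x_2 to the remainder.
  leading term 1: no divisor's leading term divides it; move -40/3 to the remainder.
  remainder 13x_2 - 40/3 ≠ 0; add k_3 = 13x_2 - 40/3 to the basis.

S(h_1,k_3): leading monomials are coprime, so the S-polynomial reduces to 0 (Buchberger's first criterion).
S(h_2,k_3): leading monomials are coprime, so the S-polynomial reduces to 0 (Buchberger's first criterion).
Every S-polynomial of the final basis reduces to 0, so we have a Gröbner basis.
Inter-reduce: drop elements whose leading term is divisible by another's, tail-reduce, and make monic.
Reduced Gröbner basis: {x_1^2 - 80/13x_1 - 263/39, x_2 - 40/39}.

These differ, so the ideals are not equal.

No, the ideals differ.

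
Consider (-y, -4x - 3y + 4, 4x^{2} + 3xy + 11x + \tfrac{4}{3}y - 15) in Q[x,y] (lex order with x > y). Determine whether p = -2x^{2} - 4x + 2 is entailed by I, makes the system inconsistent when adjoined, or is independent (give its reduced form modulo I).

Adjoining -2x^{2} - 4x + 2 makes the ideal the whole ring: the system is inconsistent.

First compute the reduced Gröbner basis of I by Buchberger's algorithm.
f_1 = -y, LT = y.
f_2 = -4x - 3y + 4, LT = x.
f_3 = 4x^{2} + 3xy + 11x + \tfrac{4}{3}y - 15, LT = x^{2}.

The S-polynomials (S(f_1,f_2), S(f_1,f_3), S(f_2,f_3)) all reduce to 0 modulo the current basis, so we have a Gröbner basis.
Inter-reduce: drop elements whose leading term is divisible by another's, tail-reduce, and make monic.
Reduced Gröbner basis: {x - 1, y}.
Label its elements g_1 = x - 1, g_2 = y.

Reduce p = -2x^{2} - 4x + 2 modulo G:
  leading term x^{2}: subtract (-2x)·g_1 from -2x^{2} - 4x + 2 → -6x + 2
  leading term x: subtract (-6)·g_1 from -6x + 2 → -4
  leading term 1: no divisor's leading term divides it; move -4 to the remainder.
  normal form = -4.
The normal form is nonzero, so p ∉ I. Since p minus its normal form lies in I, I + (p) = I + (r) where r = -4; decide whether this ideal is the whole ring.
Here r = -4 is a nonzero constant, hence a unit: 1 ∈ I + (p), the Gröbner basis of I + (p) is {1}, and the enlarged system has no common solution — adjoining p is inconsistent.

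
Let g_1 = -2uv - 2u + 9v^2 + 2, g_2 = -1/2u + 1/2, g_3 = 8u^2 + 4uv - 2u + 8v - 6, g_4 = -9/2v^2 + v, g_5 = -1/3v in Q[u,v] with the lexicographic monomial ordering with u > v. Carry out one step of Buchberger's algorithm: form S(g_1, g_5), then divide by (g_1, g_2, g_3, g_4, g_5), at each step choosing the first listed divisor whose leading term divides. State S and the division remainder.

S(g_1, g_5) = u - 9/2v^2 - 1; remainder on division = 0.

lcm(LM(g_1), LM(g_5)) = uv.
S = (lcm/LT(g_1))·g_1 − (lcm/LT(g_5))·g_5 = u - 9/2v^2 - 1.
Reduce S modulo (g_1, g_2, g_3, g_4, g_5) in that order:
  leading term u: subtract (-2)·g_2 from u - 9/2v^2 - 1 → -9/2v^2
  leading term v^2: subtract (1)·g_4 from -9/2v^2 → -v
  leading term v: subtract (3)·g_5 from -v → 0
The remainder is 0, so this S-polynomial contributes no new basis element.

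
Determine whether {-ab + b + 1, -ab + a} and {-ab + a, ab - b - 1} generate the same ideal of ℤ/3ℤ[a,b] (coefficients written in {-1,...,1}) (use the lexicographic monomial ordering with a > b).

Yes, the ideals are equal.

Equality of ideals is decidable: compute both reduced Gröbner bases (unique for the ordering) and check whether they agree.
Buchberger on the first generating set:
f_1 = -ab + b + 1, LT = ab.
f_2 = -ab + a, LT = ab.

S(f_1,f_2): lcm = ab. S = a - b - 1.
  reduce S modulo (f_1, f_2):
  remainder a - b - 1 ≠ 0; add g_3 = a - b - 1 to the basis.

S(f_1,g_3): lcm = ab. S = b² - 1.
  reduce S modulo (f_1, f_2, g_3):
  remainder b² - 1 ≠ 0; add g_4 = b² - 1 to the basis.

The other S-polynomials (S(f_2,g_3), S(f_1,g_4), S(f_2,g_4), S(g_3,g_4)) all reduce to 0 modulo the current basis, so we have a Gröbner basis.
Inter-reduce: drop elements whose leading term is divisible by another's, tail-reduce, and make monic.
Reduced Gröbner basis: {a - b - 1, b² - 1}.

Buchberger on the second generating set:
h_1 = -ab + a, LT = ab.
h_2 = ab - b - 1, LT = ab.

S(h_1,h_2): lcm = ab. S = -a + b + 1.
  reduce S modulo (h_1, h_2):
  remainder -a + b + 1 ≠ 0; add k_3 = -a + b + 1 to the basis.

S(h_1,k_3): lcm = ab. S = -a + b² + b.
  reduce S modulo (h_1, h_2, k_3):
  remainder b² - 1 ≠ 0; add k_4 = b² - 1 to the basis.

The other S-polynomials (S(h_2,k_3), S(h_1,k_4), S(h_2,k_4), S(k_3,k_4)) all reduce to 0 modulo the current basis, so we have a Gröbner basis.
Inter-reduce: drop elements whose leading term is divisible by another's, tail-reduce, and make monic.
Reduced Gröbner basis: {a - b - 1, b² - 1}.

The two bases agree; hence the ideals are identical.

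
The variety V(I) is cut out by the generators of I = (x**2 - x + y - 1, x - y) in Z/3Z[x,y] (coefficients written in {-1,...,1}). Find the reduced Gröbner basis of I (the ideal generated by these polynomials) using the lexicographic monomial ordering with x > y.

G = {x - y, y**2 - 1}

f_1 = x**2 - x + y - 1, LT = x**2.
f_2 = x - y, LT = x.

S(f_1,f_2): lcm = x**2. S = x*y - x + y - 1.
  leading term x*y: subtract (y)·f_2 from x*y - x + y - 1 → -x + y**2 + y - 1
  leading term x: subtract (-1)·f_2 from -x + y**2 + y - 1 → y**2 - 1
  leading term y**2: no divisor's leading term divides it; move y**2 to the remainder.
  leading term 1: no divisor's leading term divides it; move -1 to the remainder.
  remainder y**2 - 1 ≠ 0; add g_3 = y**2 - 1 to the basis.

The other S-polynomials (S(f_1,g_3), S(f_2,g_3)) all reduce to 0 modulo the current basis, so we have a Gröbner basis.
Inter-reduce: drop elements whose leading term is divisible by another's, tail-reduce, and make monic.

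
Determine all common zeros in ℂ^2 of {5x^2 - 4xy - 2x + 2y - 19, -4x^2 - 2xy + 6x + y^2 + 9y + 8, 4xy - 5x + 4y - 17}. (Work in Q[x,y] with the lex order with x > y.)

{(3, 2)}

Compute a lex Gröbner basis by Buchberger's algorithm.
f_1 = 5x^2 - 4xy - 2x + 2y - 19, LT = x^2.
f_2 = -4x^2 - 2xy + 6x + y^2 + 9y + 8, LT = x^2.
f_3 = 4xy - 5x + 4y - 17, LT = xy.

S(f_1,f_2): lcm = x^2. S = -13/10xy + 11/10x + 1/4y^2 + 53/20y - 9/5.
  reduce S modulo (f_1, f_2, f_3):
  remainder -21/40x + 1/4y^2 + 79/20y - 293/40 ≠ 0; add h_4 = -21/40x + 1/4y^2 + 79/20y - 293/40 to the basis.

S(f_1,f_3): lcm = x^2y. S = 5/4x^2 - 4/5xy^2 - 7/5xy + 17/4x + 2/5y^2 - 19/5y.
  reduce S modulo (f_1, f_2, f_3, h_4):
  remainder 92/35y^2 + 1139/70y - 1507/35 ≠ 0; add h_5 = 92/35y^2 + 1139/70y - 1507/35 to the basis.

S(f_2,f_3): lcm = x^2y. S = 5/4x^2 + 1/2xy^2 - 5/2xy + 17/4x - 1/4y^3 - 9/4y^2 - 2y.
  reduce S modulo (f_1, f_2, f_3, h_4, h_5):
  remainder 2786973/135424y - 2786973/67712 ≠ 0; add h_6 = 2786973/135424y - 2786973/67712 to the basis.

The other S-polynomials (S(f_1,h_4), S(f_2,h_4), S(f_3,h_4), S(f_1,h_5), S(f_2,h_5), S(f_3,h_5), S(h_4,h_5), S(f_1,h_6), S(f_2,h_6), S(f_3,h_6), S(h_4,h_6), S(h_5,h_6)) all reduce to 0 modulo the current basis, so we have a Gröbner basis.
Inter-reduce: drop elements whose leading term is divisible by another's, tail-reduce, and make monic.
Reduced Gröbner basis: {x - 3, y - 2}.

Elimination: the polynomial y - 2 lies in the elimination ideal for y, so y ∈ {2}. For each such y, the remaining basis elements (now univariate) give the rest of the solution.
  y = 2: the earlier basis element becomes x - 3 = 0, giving x = 3 — point (3, 2).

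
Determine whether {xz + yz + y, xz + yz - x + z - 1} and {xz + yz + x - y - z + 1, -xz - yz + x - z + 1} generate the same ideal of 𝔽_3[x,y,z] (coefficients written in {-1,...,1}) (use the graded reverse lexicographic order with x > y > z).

Yes, the ideals are equal.

Since reduced Gröbner bases are canonical representatives of ideals under a given ordering, it suffices to compute and compare them.
Buchberger on the first generating set:
f_1 = xz + yz + y, LT = xz.
f_2 = xz + yz - x + z - 1, LT = xz.

S(f_1,f_2): lcm = xz. S = x + y - z + 1.
  reduce S modulo (f_1, f_2):
  remainder x + y - z + 1 ≠ 0; add g_3 = x + y - z + 1 to the basis.

S(f_1,g_3): lcm = xz. S = z² + y - z.
  reduce S modulo (f_1, f_2, g_3):
  remainder z² + y - z ≠ 0; add g_4 = z² + y - z to the basis.

The other S-polynomials (S(f_2,g_3), S(f_1,g_4), S(f_2,g_4), S(g_3,g_4)) all reduce to 0 modulo the current basis, so we have a Gröbner basis.
Inter-reduce: drop elements whose leading term is divisible by another's, tail-reduce, and make monic.
Reduced Gröbner basis: {z² + y - z, x + y - z + 1}.

Buchberger on the second generating set:
h_1 = xz + yz + x - y - z + 1, LT = xz.
h_2 = -xz - yz + x - z + 1, LT = xz.

S(h_1,h_2): lcm = xz. S = -x - y + z - 1.
  reduce S modulo (h_1, h_2):
  remainder -x - y + z - 1 ≠ 0; add k_3 = -x - y + z - 1 to the basis.

S(h_1,k_3): lcm = xz. S = z² + x - y + z + 1.
  reduce S modulo (h_1, h_2, k_3):
  remainder z² + y - z ≠ 0; add k_4 = z² + y - z to the basis.

The other S-polynomials (S(h_2,k_3), S(h_1,k_4), S(h_2,k_4), S(k_3,k_4)) all reduce to 0 modulo the current basis, so we have a Gröbner basis.
Inter-reduce: drop elements whose leading term is divisible by another's, tail-reduce, and make monic.
Reduced Gröbner basis: {z² + y - z, x + y - z + 1}.

The two bases agree; hence the ideals are identical.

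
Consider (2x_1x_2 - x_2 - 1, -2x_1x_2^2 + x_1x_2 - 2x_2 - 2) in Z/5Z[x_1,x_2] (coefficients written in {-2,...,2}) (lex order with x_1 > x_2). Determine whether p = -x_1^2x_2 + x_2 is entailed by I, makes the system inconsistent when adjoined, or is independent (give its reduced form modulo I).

First compute the reduced Gröbner basis of I by Buchberger's algorithm.
f_1 = 2x_1x_2 - x_2 - 1, LT = x_1x_2.
f_2 = -2x_1x_2^2 + x_1x_2 - 2x_2 - 2, LT = x_1x_2^2.

S(f_1,f_2): lcm = x_1x_2^2. S = -2x_1x_2 + 2x_2^2 + x_2 - 1.
  reduce S modulo (f_1, f_2):
  remainder 2x_2^2 - 2 ≠ 0; add h_3 = 2x_2^2 - 2 to the basis.

S(f_1,h_3): lcm = x_1x_2^2. S = x_1 + 2x_2^2 + 2x_2.
  reduce S modulo (f_1, f_2, h_3):
  remainder x_1 + 2x_2 + 2 ≠ 0; add h_4 = x_1 + 2x_2 + 2 to the basis.

The other S-polynomials (S(f_2,h_3), S(f_1,h_4), S(f_2,h_4), S(h_3,h_4)) all reduce to 0 modulo the current basis, so we have a Gröbner basis.
Inter-reduce: drop elements whose leading term is divisible by another's, tail-reduce, and make monic.
Reduced Gröbner basis: {x_1 + 2x_2 + 2, x_2^2 - 1}.
Label its elements g_1 = x_1 + 2x_2 + 2, g_2 = x_2^2 - 1.

Reduce p = -x_1^2x_2 + x_2 modulo G:
  leading term x_1^2x_2: subtract (-x_1x_2)·g_1 from -x_1^2x_2 + x_2 → 2x_1x_2^2 + 2x_1x_2 + x_2
  leading term x_1x_2^2: subtract (2x_2^2)·g_1 from 2x_1x_2^2 + 2x_1x_2 + x_2 → 2x_1x_2 + x_2^3 + x_2^2 + x_2
  leading term x_1x_2: subtract (2x_2)·g_1 from 2x_1x_2 + x_2^3 + x_2^2 + x_2 → x_2^3 + 2x_2^2 + 2x_2
  leading term x_2^3: subtract (x_2)·g_2 from x_2^3 + 2x_2^2 + 2x_2 → 2x_2^2 - 2x_2
  leading term x_2^2: subtract (2)·g_2 from 2x_2^2 - 2x_2 → -2x_2 + 2
  leading term x_2: no divisor's leading term divides it; move -2x_2 to the remainder.
  leading term 1: no divisor's leading term divides it; move 2 to the remainder.
  normal form = -2x_2 + 2.
The normal form is nonzero, so p ∉ I. Since p minus its normal form lies in I, I + (p) = I + (r) where r = -2x_2 + 2; decide whether this ideal is the whole ring.
Run Buchberger on G together with r (pairs among the g_i already reduce to 0 since G is a Gröbner basis):
g_1 = x_1 + 2x_2 + 2, LT = x_1.
g_2 = x_2^2 - 1, LT = x_2^2.
r = -2x_2 + 2, LT = x_2.

The S-polynomials (S(g_1,g_2), S(g_1,r), S(g_2,r)) all reduce to 0 modulo the current basis, so we have a Gröbner basis.
Inter-reduce: drop elements whose leading term is divisible by another's, tail-reduce, and make monic.
Reduced Gröbner basis: {x_1 - 1, x_2 - 1}.
The reduced Gröbner basis of I + (p) is {x_1 - 1, x_2 - 1} ≠ {1}, a proper ideal, so the enlarged system stays consistent: p is independent of I, with normal form -2x_2 + 2.

-x_1^2x_2 + x_2 is independent of I; its normal form modulo I is -2x_2 + 2.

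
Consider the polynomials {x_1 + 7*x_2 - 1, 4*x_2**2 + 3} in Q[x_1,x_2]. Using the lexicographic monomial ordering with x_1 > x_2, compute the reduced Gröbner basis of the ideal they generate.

f_1 = x_1 + 7*x_2 - 1, LT = x_1.
f_2 = 4*x_2**2 + 3, LT = x_2**2.

The S-polynomials (S(f_1,f_2)) all reduce to 0 modulo the current basis, so we have a Gröbner basis.

G = {x_1 + 7*x_2 - 1, x_2**2 + 3/4}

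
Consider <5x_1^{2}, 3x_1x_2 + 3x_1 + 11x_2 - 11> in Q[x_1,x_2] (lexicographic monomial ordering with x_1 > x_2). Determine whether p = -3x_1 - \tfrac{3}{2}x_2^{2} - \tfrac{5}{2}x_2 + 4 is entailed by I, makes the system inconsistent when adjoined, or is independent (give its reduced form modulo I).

-3x_1 - \tfrac{3}{2}x_2^{2} - \tfrac{5}{2}x_2 + 4 lies in I (it reduces to 0).

First compute the reduced Gröbner basis of I by Buchberger's algorithm.
f_1 = 5x_1^{2}, LT = x_1^{2}.
f_2 = 3x_1x_2 + 3x_1 + 11x_2 - 11, LT = x_1x_2.

S(f_1,f_2): lcm = x_1^{2}x_2. S = -x_1^{2} - \tfrac{11}{3}x_1x_2 + \tfrac{11}{3}x_1.
  reduce S modulo (f_1, f_2):
  remainder \tfrac{22}{3}x_1 + \tfrac{121}{9}x_2 - \tfrac{121}{9} ≠ 0; add h_3 = \tfrac{22}{3}x_1 + \tfrac{121}{9}x_2 - \tfrac{121}{9} to the basis.

S(f_2,h_3): lcm = x_1x_2. S = x_1 - \tfrac{11}{6}x_2^{2} + \tfrac{11}{2}x_2 - \tfrac{11}{3}.
  reduce S modulo (f_1, f_2, h_3):
  remainder -\tfrac{11}{6}x_2^{2} + \tfrac{11}{3}x_2 - \tfrac{11}{6} ≠ 0; add h_4 = -\tfrac{11}{6}x_2^{2} + \tfrac{11}{3}x_2 - \tfrac{11}{6} to the basis.

The other S-polynomials (S(f_1,h_3), S(f_1,h_4), S(f_2,h_4), S(h_3,h_4)) all reduce to 0 modulo the current basis, so we have a Gröbner basis.
Inter-reduce: drop elements whose leading term is divisible by another's, tail-reduce, and make monic.
Reduced Gröbner basis: {x_1 + \tfrac{11}{6}x_2 - \tfrac{11}{6}, x_2^{2} - 2x_2 + 1}.
Label its elements g_1 = x_1 + \tfrac{11}{6}x_2 - \tfrac{11}{6}, g_2 = x_2^{2} - 2x_2 + 1.

Reduce p = -3x_1 - \tfrac{3}{2}x_2^{2} - \tfrac{5}{2}x_2 + 4 modulo G:
  leading term x_1: subtract (-3)·g_1 from -3x_1 - \tfrac{3}{2}x_2^{2} - \tfrac{5}{2}x_2 + 4 → -\tfrac{3}{2}x_2^{2} + 3x_2 - \tfrac{3}{2}
  leading term x_2^{2}: subtract (-\tfrac{3}{2})·g_2 from -\tfrac{3}{2}x_2^{2} + 3x_2 - \tfrac{3}{2} → 0
  normal form = 0.
Since the normal form is 0, p ∈ I.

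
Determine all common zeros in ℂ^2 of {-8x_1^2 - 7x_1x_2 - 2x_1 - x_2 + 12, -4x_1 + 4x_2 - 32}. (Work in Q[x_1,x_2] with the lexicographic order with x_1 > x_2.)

Compute a lex Gröbner basis by Buchberger's algorithm.
f_1 = -8x_1^2 - 7x_1x_2 - 2x_1 - x_2 + 12, LT = x_1^2.
f_2 = -4x_1 + 4x_2 - 32, LT = x_1.

S(f_1,f_2): lcm = x_1^2. S = 15/8x_1x_2 - 31/4x_1 + 1/8x_2 - 3/2.
  leading term x_1x_2: subtract (-15/32x_2)·f_2 from 15/8x_1x_2 - 31/4x_1 + 1/8x_2 - 3/2 → -31/4x_1 + 15/8x_2^2 - 119/8x_2 - 3/2
  leading term x_1: subtract (31/16)·f_2 from -31/4x_1 + 15/8x_2^2 - 119/8x_2 - 3/2 → 15/8x_2^2 - 181/8x_2 + 121/2
  leading term x_2^2: no divisor's leading term divides it; move 15/8x_2^2 to the remainder.
  leading term x_2: no divisor's leading term divides it; move -181/8x_2 to the remainder.
  leading term 1: no divisor's leading term divides it; move 121/2 to the remainder.
  remainder 15/8x_2^2 - 181/8x_2 + 121/2 ≠ 0; add h_3 = 15/8x_2^2 - 181/8x_2 + 121/2 to the basis.

The other S-polynomials (S(f_1,h_3), S(f_2,h_3)) all reduce to 0 modulo the current basis, so we have a Gröbner basis.
Inter-reduce: drop elements whose leading term is divisible by another's, tail-reduce, and make monic.
Reduced Gröbner basis: {x_1 - x_2 + 8, x_2^2 - 181/15x_2 + 484/15}.

From the last basis element, x_2^2 - 181/15x_2 + 484/15 = 0, so x_2 takes values in {4, 121/15}. Each choice, substituted upward through the basis, yields the corresponding point(s) of the solution set.
  x_2 = 4: the earlier basis element becomes x_1 + 4 = 0, giving x_1 = -4 — point (-4, 4).
  x_2 = 121/15: the earlier basis element becomes x_1 - 1/15 = 0, giving x_1 = 1/15 — point (1/15, 121/15).
A lex Gröbner basis triangularizes the system, enabling back-substitution.

{(-4, 4), (1/15, 121/15)}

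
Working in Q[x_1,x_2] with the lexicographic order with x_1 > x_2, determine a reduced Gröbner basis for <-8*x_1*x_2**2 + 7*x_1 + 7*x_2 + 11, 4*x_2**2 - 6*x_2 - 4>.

f_1 = -8*x_1*x_2**2 + 7*x_1 + 7*x_2 + 11, LT = x_1*x_2**2.
f_2 = 4*x_2**2 - 6*x_2 - 4, LT = x_2**2.

S(f_1,f_2): lcm = x_1*x_2**2. S = 3/2*x_1*x_2 + 1/8*x_1 - 7/8*x_2 - 11/8.
  leading term x_1*x_2: no divisor's leading term divides it; move 3/2*x_1*x_2 to the remainder.
  leading term x_1: no divisor's leading term divides it; move 1/8*x_1 to the remainder.
  leading term x_2: no divisor's leading term divides it; move -7/8*x_2 to the remainder.
  leading term 1: no divisor's leading term divides it; move -11/8 to the remainder.
  remainder 3/2*x_1*x_2 + 1/8*x_1 - 7/8*x_2 - 11/8 ≠ 0; add g_3 = 3/2*x_1*x_2 + 1/8*x_1 - 7/8*x_2 - 11/8 to the basis.

S(f_1,g_3): lcm = x_1*x_2**2. S = -1/12*x_1*x_2 - 7/8*x_1 + 7/12*x_2**2 + 1/24*x_2 - 11/8.
  leading term x_1*x_2: subtract (-1/18)·g_3 from -1/12*x_1*x_2 - 7/8*x_1 + 7/12*x_2**2 + 1/24*x_2 - 11/8 → -125/144*x_1 + 7/12*x_2**2 - 1/144*x_2 - 209/144
  leading term x_1: no divisor's leading term divides it; move -125/144*x_1 to the remainder.
  leading term x_2**2: subtract (7/48)·f_2 from 7/12*x_2**2 - 1/144*x_2 - 209/144 → 125/144*x_2 - 125/144
  leading term x_2: no divisor's leading term divides it; move 125/144*x_2 to the remainder.
  leading term 1: no divisor's leading term divides it; move -125/144 to the remainder.
  remainder -125/144*x_1 + 125/144*x_2 - 125/144 ≠ 0; add g_4 = -125/144*x_1 + 125/144*x_2 - 125/144 to the basis.

The other S-polynomials (S(f_2,g_3), S(f_1,g_4), S(f_2,g_4), S(g_3,g_4)) all reduce to 0 modulo the current basis, so we have a Gröbner basis.
Inter-reduce: drop elements whose leading term is divisible by another's, tail-reduce, and make monic.

G = {x_1 - x_2 + 1, x_2**2 - 3/2*x_2 - 1}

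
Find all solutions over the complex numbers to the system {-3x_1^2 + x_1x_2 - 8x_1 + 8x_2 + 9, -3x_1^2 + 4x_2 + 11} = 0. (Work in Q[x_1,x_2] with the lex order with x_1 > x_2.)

{(-1, -2), (-3/2 + sqrt(705)/6, 109/8 - 3*sqrt(705)/8), (-sqrt(705)/6 - 3/2, 3*sqrt(705)/8 + 109/8)}

Compute a lex Gröbner basis by Buchberger's algorithm.
f_1 = -3x_1^2 + x_1x_2 - 8x_1 + 8x_2 + 9, LT = x_1^2.
f_2 = -3x_1^2 + 4x_2 + 11, LT = x_1^2.

S(f_1,f_2): lcm = x_1^2. S = -1/3x_1x_2 + 8/3x_1 - 4/3x_2 + 2/3.
  leading term x_1x_2: no divisor's leading term divides it; move -1/3x_1x_2 to the remainder.
  leading term x_1: no divisor's leading term divides it; move 8/3x_1 to the remainder.
  leading term x_2: no divisor's leading term divides it; move -4/3x_2 to the remainder.
  leading term 1: no divisor's leading term divides it; move 2/3 to the remainder.
  remainder -1/3x_1x_2 + 8/3x_1 - 4/3x_2 + 2/3 ≠ 0; add h_3 = -1/3x_1x_2 + 8/3x_1 - 4/3x_2 + 2/3 to the basis.

S(f_1,h_3): lcm = x_1^2x_2. S = 8x_1^2 - 1/3x_1x_2^2 - 4/3x_1x_2 + 2x_1 - 8/3x_2^2 - 3x_2.
  leading term x_1^2: subtract (-8/3)·f_1 from 8x_1^2 - 1/3x_1x_2^2 - 4/3x_1x_2 + 2x_1 - 8/3x_2^2 - 3x_2 → -1/3x_1x_2^2 + 4/3x_1x_2 - 58/3x_1 - 8/3x_2^2 + 55/3x_2 + 24
  leading term x_1x_2^2: subtract (x_2)·h_3 from -1/3x_1x_2^2 + 4/3x_1x_2 - 58/3x_1 - 8/3x_2^2 + 55/3x_2 + 24 → -4/3x_1x_2 - 58/3x_1 - 4/3x_2^2 + 53/3x_2 + 24
  leading term x_1x_2: subtract (4)·h_3 from -4/3x_1x_2 - 58/3x_1 - 4/3x_2^2 + 53/3x_2 + 24 → -30x_1 - 4/3x_2^2 + 23x_2 + 64/3
  leading term x_1: no divisor's leading term divides it; move -30x_1 to the remainder.
  leading term x_2^2: no divisor's leading term divides it; move -4/3x_2^2 to the remainder.
  leading term x_2: no divisor's leading term divides it; move 23x_2 to the remainder.
  leading term 1: no divisor's leading term divides it; move 64/3 to the remainder.
  remainder -30x_1 - 4/3x_2^2 + 23x_2 + 64/3 ≠ 0; add h_4 = -30x_1 - 4/3x_2^2 + 23x_2 + 64/3 to the basis.

S(h_3,h_4): lcm = x_1x_2. S = -8x_1 - 2/45x_2^3 + 23/30x_2^2 + 212/45x_2 - 2.
  leading term x_1: subtract (4/15)·h_4 from -8x_1 - 2/45x_2^3 + 23/30x_2^2 + 212/45x_2 - 2 → -2/45x_2^3 + 101/90x_2^2 - 64/45x_2 - 346/45
  leading term x_2^3: no divisor's leading term divides it; move -2/45x_2^3 to the remainder.
  leading term x_2^2: no divisor's leading term divides it; move 101/90x_2^2 to the remainder.
  leading term x_2: no divisor's leading term divides it; move -64/45x_2 to the remainder.
  leading term 1: no divisor's leading term divides it; move -346/45 to the remainder.
  remainder -2/45x_2^3 + 101/90x_2^2 - 64/45x_2 - 346/45 ≠ 0; add h_5 = -2/45x_2^3 + 101/90x_2^2 - 64/45x_2 - 346/45 to the basis.

The other S-polynomials (S(f_2,h_3), S(f_1,h_4), S(f_2,h_4), S(f_1,h_5), S(f_2,h_5), S(h_3,h_5), S(h_4,h_5)) all reduce to 0 modulo the current basis, so we have a Gröbner basis.
Inter-reduce: drop elements whose leading term is divisible by another's, tail-reduce, and make monic.
Reduced Gröbner basis: {x_1 + 2/45x_2^2 - 23/30x_2 - 32/45, x_2^3 - 101/4x_2^2 + 32x_2 + 173}.

Elimination: the polynomial x_2^3 - 101/4x_2^2 + 32x_2 + 173 lies in the elimination ideal for x_2, so x_2 ∈ {-2, 109/8 - 3*sqrt(705)/8, 3*sqrt(705)/8 + 109/8}. For each such x_2, the remaining basis elements (now univariate) give the rest of the solution.
  x_2 = -2: the earlier basis element becomes x_1 + 1 = 0, giving x_1 = -1 — point (-1, -2).
  x_2 = 109/8 - 3*sqrt(705)/8: the earlier basis element becomes x_1 - sqrt(705)/6 + 3/2 = 0, giving x_1 = -3/2 + sqrt(705)/6 — point (-3/2 + sqrt(705)/6, 109/8 - 3*sqrt(705)/8).
  x_2 = 3*sqrt(705)/8 + 109/8: the earlier basis element becomes x_1 + 3/2 + sqrt(705)/6 = 0, giving x_1 = -sqrt(705)/6 - 3/2 — point (-sqrt(705)/6 - 3/2, 3*sqrt(705)/8 + 109/8).
A lex Gröbner basis triangularizes the system, enabling back-substitution.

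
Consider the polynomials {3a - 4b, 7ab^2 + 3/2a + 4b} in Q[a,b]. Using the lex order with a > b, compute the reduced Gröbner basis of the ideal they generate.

G = {a - 4/3b, b^3 + 9/14b}

The reduced Gröbner basis is the canonical form of the ideal for this ordering.

f_1 = 3a - 4b, LT = a.
f_2 = 7ab^2 + 3/2a + 4b, LT = ab^2.

S(f_1,f_2): lcm = ab^2. S = -3/14a - 4/3b^3 - 4/7b.
  leading term a: subtract (-1/14)·f_1 from -3/14a - 4/3b^3 - 4/7b → -4/3b^3 - 6/7b
  leading term b^3: no divisor's leading term divides it; move -4/3b^3 to the remainder.
  leading term b: no divisor's leading term divides it; move -6/7b to the remainder.
  remainder -4/3b^3 - 6/7b ≠ 0; add g_3 = -4/3b^3 - 6/7b to the basis.

The other S-polynomials (S(f_1,g_3), S(f_2,g_3)) all reduce to 0 modulo the current basis, so we have a Gröbner basis.
Inter-reduce: drop elements whose leading term is divisible by another's, tail-reduce, and make monic.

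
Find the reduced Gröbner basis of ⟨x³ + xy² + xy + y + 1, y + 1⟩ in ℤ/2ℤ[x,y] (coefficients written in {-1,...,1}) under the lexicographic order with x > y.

G = {x³, y + 1}

f_1 = x³ + xy² + xy + y + 1, LT = x³.
f_2 = y + 1, LT = y.

S(f_1,f_2): leading monomials are coprime, so the S-polynomial reduces to 0 (Buchberger's first criterion).
Every S-polynomial of the final basis reduces to 0, so we have a Gröbner basis.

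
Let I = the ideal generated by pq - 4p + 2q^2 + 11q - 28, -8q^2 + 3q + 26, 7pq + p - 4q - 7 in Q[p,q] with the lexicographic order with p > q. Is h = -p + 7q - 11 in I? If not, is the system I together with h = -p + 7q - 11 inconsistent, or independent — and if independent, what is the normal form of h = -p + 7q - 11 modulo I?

Adjoining -p + 7q - 11 makes the ideal the whole ring: the system is inconsistent.

First compute the reduced Gröbner basis of I by Buchberger's algorithm.
f_1 = pq - 4p + 2q^2 + 11q - 28, LT = pq.
f_2 = -8q^2 + 3q + 26, LT = q^2.
f_3 = 7pq + p - 4q - 7, LT = pq.

S(f_1,f_2): lcm = pq^2. S = -29/8pq + 13/4p + 2q^3 + 11q^2 - 28q.
  leading term pq: subtract (-29/8)·f_1 from -29/8pq + 13/4p + 2q^3 + 11q^2 - 28q → -45/4p + 2q^3 + 73/4q^2 + 95/8q - 203/2
  leading term p: no divisor's leading term divides it; move -45/4p to the remainder.
  leading term q^3: subtract (-1/4q)·f_2 from 2q^3 + 73/4q^2 + 95/8q - 203/2 → 19q^2 + 147/8q - 203/2
  leading term q^2: subtract (-19/8)·f_2 from 19q^2 + 147/8q - 203/2 → 51/2q - 159/4
  leading term q: no divisor's leading term divides it; move 51/2q to the remainder.
  leading term 1: no divisor's leading term divides it; move -159/4 to the remainder.
  remainder -45/4p + 51/2q - 159/4 ≠ 0; add k_4 = -45/4p + 51/2q - 159/4 to the basis.

S(f_1,f_3): lcm = pq. S = -29/7p + 2q^2 + 81/7q - 27.
  leading term p: subtract (116/315)·k_4 from -29/7p + 2q^2 + 81/7q - 27 → 2q^2 + 229/105q - 1298/105
  leading term q^2: subtract (-1/4)·f_2 from 2q^2 + 229/105q - 1298/105 → 1231/420q - 1231/210
  leading term q: no divisor's leading term divides it; move 1231/420q to the remainder.
  leading term 1: no divisor's leading term divides it; move -1231/210 to the remainder.
  remainder 1231/420q - 1231/210 ≠ 0; add k_5 = 1231/420q - 1231/210 to the basis.

S(f_2,f_3): lcm = pq^2. S = -29/56pq - 13/4p + 4/7q^2 + q.
  leading term pq: subtract (-29/56)·f_1 from -29/56pq - 13/4p + 4/7q^2 + q → -149/28p + 45/28q^2 + 375/56q - 29/2
  leading term p: subtract (149/315)·k_4 from -149/28p + 45/28q^2 + 375/56q - 29/2 → 45/28q^2 - 4507/840q + 1807/420
  leading term q^2: subtract (-45/224)·f_2 from 45/28q^2 - 4507/840q + 1807/420 → -16003/3360q + 16003/1680
  leading term q: subtract (-13/8)·k_5 from -16003/3360q + 16003/1680 → 0
  remainder 0.

S(f_1,k_4): lcm = pq. S = -4p + 64/15q^2 + 112/15q - 28.
  leading term p: subtract (16/45)·k_4 from -4p + 64/15q^2 + 112/15q - 28 → 64/15q^2 - 8/5q - 208/15
  leading term q^2: subtract (-8/15)·f_2 from 64/15q^2 - 8/5q - 208/15 → 0
  remainder 0.

S(f_2,k_4): leading monomials are coprime, so the S-polynomial reduces to 0 (Buchberger's first criterion).
S(f_3,k_4): lcm = pq. S = 1/7p + 34/15q^2 - 431/105q - 1.
  leading term p: subtract (-4/315)·k_4 from 1/7p + 34/15q^2 - 431/105q - 1 → 34/15q^2 - 397/105q - 158/105
  leading term q^2: subtract (-17/60)·f_2 from 34/15q^2 - 397/105q - 158/105 → -1231/420q + 1231/210
  leading term q: subtract (-1)·k_5 from -1231/420q + 1231/210 → 0
  remainder 0.

S(f_1,k_5): lcm = pq. S = -2p + 2q^2 + 11q - 28.
  leading term p: subtract (8/45)·k_4 from -2p + 2q^2 + 11q - 28 → 2q^2 + 97/15q - 314/15
  leading term q^2: subtract (-1/4)·f_2 from 2q^2 + 97/15q - 314/15 → 433/60q - 433/30
  leading term q: subtract (3031/1231)·k_5 from 433/60q - 433/30 → 0
  remainder 0.

S(f_2,k_5): lcm = q^2. S = 13/8q - 13/4.
  leading term q: subtract (1365/2462)·k_5 from 13/8q - 13/4 → 0
  remainder 0.

S(f_3,k_5): lcm = pq. S = 15/7p - 4/7q - 1.
  leading term p: subtract (-4/21)·k_4 from 15/7p - 4/7q - 1 → 30/7q - 60/7
  leading term q: subtract (1800/1231)·k_5 from 30/7q - 60/7 → 0
  remainder 0.

S(k_4,k_5): leading monomials are coprime, so the S-polynomial reduces to 0 (Buchberger's first criterion).
Every S-polynomial of the final basis reduces to 0, so we have a Gröbner basis.
Inter-reduce: drop elements whose leading term is divisible by another's, tail-reduce, and make monic.
Reduced Gröbner basis: {p - 1, q - 2}.
Label its elements g_1 = p - 1, g_2 = q - 2.

Reduce h = -p + 7q - 11 modulo G:
  leading term p: subtract (-1)·g_1 from -p + 7q - 11 → 7q - 12
  leading term q: subtract (7)·g_2 from 7q - 12 → 2
  leading term 1: no divisor's leading term divides it; move 2 to the remainder.
  normal form = 2.
The normal form is nonzero, so h ∉ I. Since h minus its normal form lies in I, I + (h) = I + (r) where r = 2; decide whether this ideal is the whole ring.
Here r = 2 is a nonzero constant, hence a unit: 1 ∈ I + (h), the Gröbner basis of I + (h) is {1}, and the enlarged system has no common solution — adjoining h is inconsistent.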